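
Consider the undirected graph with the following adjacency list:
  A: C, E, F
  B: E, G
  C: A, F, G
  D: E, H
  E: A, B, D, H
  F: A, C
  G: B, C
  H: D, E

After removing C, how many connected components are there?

1

With C gone, the remaining components are: {A, B, D, E, F, G, H}.
That is 1 component.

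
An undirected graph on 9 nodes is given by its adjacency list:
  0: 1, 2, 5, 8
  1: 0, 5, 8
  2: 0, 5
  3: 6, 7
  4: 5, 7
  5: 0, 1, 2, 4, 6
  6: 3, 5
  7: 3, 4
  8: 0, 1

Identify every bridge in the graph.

The edges on the cycle 5-6-3-7-4-5 are not bridges since each lies on that cycle.
Every edge lies on some cycle, so there are no bridges.

none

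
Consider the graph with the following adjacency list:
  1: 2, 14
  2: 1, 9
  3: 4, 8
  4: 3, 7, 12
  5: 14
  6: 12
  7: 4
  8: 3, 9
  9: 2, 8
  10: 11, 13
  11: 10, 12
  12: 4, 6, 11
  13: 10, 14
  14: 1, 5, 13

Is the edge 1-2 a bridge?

No

After removing 1-2, the path 1-14-13-10-11-12-4-3-8-9-2 still connects them, so the edge is not a bridge.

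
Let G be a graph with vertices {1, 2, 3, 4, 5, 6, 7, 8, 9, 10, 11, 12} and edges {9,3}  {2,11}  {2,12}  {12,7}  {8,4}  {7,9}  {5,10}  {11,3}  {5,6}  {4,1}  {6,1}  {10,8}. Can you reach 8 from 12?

The component containing 12 is {2, 3, 7, 9, 11, 12}, and 8 is not in it.

No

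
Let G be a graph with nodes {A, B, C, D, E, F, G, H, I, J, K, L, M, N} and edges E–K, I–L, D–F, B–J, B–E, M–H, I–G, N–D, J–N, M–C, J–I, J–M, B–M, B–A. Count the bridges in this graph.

11

The edges on the cycle B-J-M-B are not bridges since each lies on that cycle.
But removing J–I disconnects J from I; removing I–L disconnects I from L; removing M–H disconnects M from H; removing E–K disconnects E from K — these are bridges.
In total 11 edges are bridges.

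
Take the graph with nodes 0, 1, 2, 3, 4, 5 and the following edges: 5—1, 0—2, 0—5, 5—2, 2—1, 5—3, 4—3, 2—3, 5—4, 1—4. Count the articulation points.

Removing 3, for instance, still leaves 1 component. No single vertex removal increases the component count — the graph has no articulation points.

0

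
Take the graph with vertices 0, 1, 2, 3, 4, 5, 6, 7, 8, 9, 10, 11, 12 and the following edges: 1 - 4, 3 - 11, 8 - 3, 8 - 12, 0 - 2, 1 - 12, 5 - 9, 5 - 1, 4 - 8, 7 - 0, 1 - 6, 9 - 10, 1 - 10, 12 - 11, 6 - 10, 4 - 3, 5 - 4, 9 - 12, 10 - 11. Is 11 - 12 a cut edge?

After removing 11 - 12, the path 11-3-8-12 still connects them, so the edge is not a bridge.

No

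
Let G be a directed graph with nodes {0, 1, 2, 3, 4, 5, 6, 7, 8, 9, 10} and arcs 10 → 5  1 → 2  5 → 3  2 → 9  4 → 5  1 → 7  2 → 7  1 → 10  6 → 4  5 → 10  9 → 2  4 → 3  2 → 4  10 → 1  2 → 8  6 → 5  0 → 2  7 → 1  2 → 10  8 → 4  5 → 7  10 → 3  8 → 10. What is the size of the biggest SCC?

{1, 2, 4, 5, 7, 8, 9, 10} are all mutually reachable — one SCC of size 8.
{3} is an SCC by itself.
{6} is an SCC by itself.
{0} is an SCC by itself.
The largest has 8 vertices.

8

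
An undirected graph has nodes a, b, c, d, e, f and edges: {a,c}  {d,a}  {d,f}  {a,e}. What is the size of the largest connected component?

5

b is isolated — a component by itself.
Starting from a we can reach a, c, d, e, f. That is one component of size 5.
The largest has 5 vertices.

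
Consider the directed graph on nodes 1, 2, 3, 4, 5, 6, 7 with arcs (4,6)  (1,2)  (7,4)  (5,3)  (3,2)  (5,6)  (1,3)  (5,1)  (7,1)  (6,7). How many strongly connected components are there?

5

{4, 6, 7} are all mutually reachable — one SCC of size 3.
{2} is an SCC by itself.
{5} is an SCC by itself.
{3} is an SCC by itself.
{1} is an SCC by itself.
That gives 5 strongly connected components.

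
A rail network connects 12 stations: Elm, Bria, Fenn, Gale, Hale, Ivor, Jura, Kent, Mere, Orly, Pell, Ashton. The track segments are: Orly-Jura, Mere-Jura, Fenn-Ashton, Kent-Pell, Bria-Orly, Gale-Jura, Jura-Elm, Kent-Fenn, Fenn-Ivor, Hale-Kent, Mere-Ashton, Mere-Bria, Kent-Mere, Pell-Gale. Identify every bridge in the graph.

Elm-Jura, Fenn-Ivor, Hale-Kent

The edges on the cycle Kent-Pell-Gale-Jura-Mere-Kent are not bridges since each lies on that cycle.
But removing Jura-Elm disconnects Jura from Elm; removing Ivor-Fenn disconnects Ivor from Fenn; removing Hale-Kent disconnects Hale from Kent — these are bridges.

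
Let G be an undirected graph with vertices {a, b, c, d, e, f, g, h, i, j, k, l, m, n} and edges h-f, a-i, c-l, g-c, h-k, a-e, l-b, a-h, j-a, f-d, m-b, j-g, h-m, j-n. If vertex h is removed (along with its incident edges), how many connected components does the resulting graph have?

With h gone, the remaining components are: {k}; {d, f}; {a, b, c, e, g, i, j, l, m, n}.
That is 3 components.

3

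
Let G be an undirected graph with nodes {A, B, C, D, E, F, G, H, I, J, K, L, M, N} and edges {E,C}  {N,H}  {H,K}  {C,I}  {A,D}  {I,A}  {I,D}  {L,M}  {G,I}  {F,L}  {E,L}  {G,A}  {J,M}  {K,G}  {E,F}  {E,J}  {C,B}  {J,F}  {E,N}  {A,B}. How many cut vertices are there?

Removing E increases the component count from 1 to 2, so E is a cut vertex.
By contrast removing G leaves 1 component; it is not a cut vertex. No other vertex is a cut vertex either.

1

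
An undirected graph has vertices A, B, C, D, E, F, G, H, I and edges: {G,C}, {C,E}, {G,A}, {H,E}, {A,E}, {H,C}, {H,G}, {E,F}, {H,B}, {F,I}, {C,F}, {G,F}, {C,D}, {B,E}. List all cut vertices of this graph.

Removing C increases the component count from 1 to 2, so C is a cut vertex.
Removing F increases the component count from 1 to 2, so F is a cut vertex.
By contrast removing B leaves 1 component; it is not a cut vertex. No other vertex is a cut vertex either.

C, F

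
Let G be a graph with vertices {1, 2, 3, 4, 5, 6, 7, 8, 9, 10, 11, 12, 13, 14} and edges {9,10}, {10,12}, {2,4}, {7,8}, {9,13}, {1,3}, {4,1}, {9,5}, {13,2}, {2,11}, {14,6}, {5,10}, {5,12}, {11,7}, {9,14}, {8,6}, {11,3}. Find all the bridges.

none

The edges on the cycle 2-4-1-3-11-2 are not bridges since each lies on that cycle.
Every edge lies on some cycle, so there are no bridges.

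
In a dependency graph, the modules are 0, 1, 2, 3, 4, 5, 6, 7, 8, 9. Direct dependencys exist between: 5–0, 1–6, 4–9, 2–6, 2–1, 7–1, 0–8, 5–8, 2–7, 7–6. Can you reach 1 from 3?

No

The component containing 3 is {3}, and 1 is not in it.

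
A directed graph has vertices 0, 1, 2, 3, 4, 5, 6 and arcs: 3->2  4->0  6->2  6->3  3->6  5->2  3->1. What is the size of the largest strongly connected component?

2

{3, 6} are all mutually reachable — one SCC of size 2.
{5} is an SCC by itself.
{4} is an SCC by itself.
{0} is an SCC by itself.
{2} is an SCC by itself.
(and 1 more singleton SCC)
The largest has 2 vertices.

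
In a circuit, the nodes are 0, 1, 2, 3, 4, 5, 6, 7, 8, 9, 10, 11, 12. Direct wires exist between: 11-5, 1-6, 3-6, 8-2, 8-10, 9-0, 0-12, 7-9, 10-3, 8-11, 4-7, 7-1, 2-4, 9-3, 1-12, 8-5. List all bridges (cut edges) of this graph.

none

The edges on the cycle 8-11-5-8 are not bridges since each lies on that cycle.
Every edge lies on some cycle, so there are no bridges.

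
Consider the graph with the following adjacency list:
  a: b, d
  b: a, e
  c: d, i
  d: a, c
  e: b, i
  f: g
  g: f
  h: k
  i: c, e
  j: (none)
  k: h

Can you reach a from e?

Yes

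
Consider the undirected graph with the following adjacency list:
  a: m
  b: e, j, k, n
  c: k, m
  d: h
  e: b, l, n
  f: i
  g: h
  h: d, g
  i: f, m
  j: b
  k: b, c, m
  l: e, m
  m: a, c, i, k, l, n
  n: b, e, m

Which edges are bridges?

The edges on the cycle n-b-k-c-m-n are not bridges since each lies on that cycle.
But removing j-b disconnects j from b; removing g-h disconnects g from h; removing f-i disconnects f from i; removing m-i disconnects m from i — these are bridges.
In total 6 edges are bridges.

a-m, b-j, d-h, f-i, g-h, i-m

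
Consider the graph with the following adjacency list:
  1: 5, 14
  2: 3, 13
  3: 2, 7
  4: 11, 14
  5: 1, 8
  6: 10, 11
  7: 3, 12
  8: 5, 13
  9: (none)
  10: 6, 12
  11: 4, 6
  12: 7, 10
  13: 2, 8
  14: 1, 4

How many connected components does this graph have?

2

9 is isolated — a component by itself.
Starting from 1 we can reach 1, 2, 3, 4, 5, 6, 7, 8, 10, 11, 12, 13, 14. That is one component of size 13.
Total: 2 components.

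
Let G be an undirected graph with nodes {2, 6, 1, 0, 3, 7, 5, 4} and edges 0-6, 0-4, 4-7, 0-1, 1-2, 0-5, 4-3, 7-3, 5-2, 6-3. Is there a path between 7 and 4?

Yes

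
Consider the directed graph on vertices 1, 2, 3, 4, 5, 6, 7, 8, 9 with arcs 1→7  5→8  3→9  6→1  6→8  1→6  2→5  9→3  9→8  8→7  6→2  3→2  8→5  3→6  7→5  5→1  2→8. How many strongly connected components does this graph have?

{1, 2, 5, 6, 7, 8} are all mutually reachable — one SCC of size 6.
{3, 9} are all mutually reachable — one SCC of size 2.
{4} is an SCC by itself.
That gives 3 strongly connected components.

3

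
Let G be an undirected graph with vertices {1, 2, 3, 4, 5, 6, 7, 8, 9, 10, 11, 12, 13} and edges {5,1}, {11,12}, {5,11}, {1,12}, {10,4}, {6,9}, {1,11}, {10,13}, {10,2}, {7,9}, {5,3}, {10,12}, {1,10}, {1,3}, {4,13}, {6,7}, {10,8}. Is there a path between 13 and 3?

Yes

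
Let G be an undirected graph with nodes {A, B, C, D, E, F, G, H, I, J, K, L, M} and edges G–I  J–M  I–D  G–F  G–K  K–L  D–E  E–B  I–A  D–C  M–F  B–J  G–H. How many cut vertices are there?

4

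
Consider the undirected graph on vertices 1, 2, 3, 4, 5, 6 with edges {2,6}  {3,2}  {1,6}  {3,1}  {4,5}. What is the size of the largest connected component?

Starting from 4 we can reach 4, 5. That is one component of size 2.
Starting from 1 we can reach 1, 2, 3, 6. That is one component of size 4.
The largest has 4 vertices.

4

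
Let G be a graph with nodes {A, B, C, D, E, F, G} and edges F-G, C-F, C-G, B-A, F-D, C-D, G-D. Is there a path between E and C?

The component containing E is {E}, and C is not in it.

No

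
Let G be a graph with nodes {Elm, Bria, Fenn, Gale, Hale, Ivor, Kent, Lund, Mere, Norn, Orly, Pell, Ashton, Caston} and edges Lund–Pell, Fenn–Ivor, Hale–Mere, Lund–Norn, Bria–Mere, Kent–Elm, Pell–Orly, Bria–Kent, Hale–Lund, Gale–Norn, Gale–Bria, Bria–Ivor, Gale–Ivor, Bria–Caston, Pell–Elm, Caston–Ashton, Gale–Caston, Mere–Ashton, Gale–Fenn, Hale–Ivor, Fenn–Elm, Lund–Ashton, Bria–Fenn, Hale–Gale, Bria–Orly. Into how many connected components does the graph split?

1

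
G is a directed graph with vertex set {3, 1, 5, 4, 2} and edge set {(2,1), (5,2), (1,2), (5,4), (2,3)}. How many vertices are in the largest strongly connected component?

2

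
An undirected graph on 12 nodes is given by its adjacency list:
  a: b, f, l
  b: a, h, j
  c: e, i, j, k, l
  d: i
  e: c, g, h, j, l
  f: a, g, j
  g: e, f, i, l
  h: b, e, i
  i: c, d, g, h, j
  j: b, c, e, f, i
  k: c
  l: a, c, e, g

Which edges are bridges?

The edges on the cycle c-i-j-f-g-l-c are not bridges since each lies on that cycle.
But removing i-d disconnects i from d; removing c-k disconnects c from k — these are bridges.

c-k, d-i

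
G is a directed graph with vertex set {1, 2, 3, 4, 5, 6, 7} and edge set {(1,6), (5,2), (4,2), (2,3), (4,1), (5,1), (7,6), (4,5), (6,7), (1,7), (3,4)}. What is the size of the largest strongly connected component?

4

{2, 3, 4, 5} are all mutually reachable — one SCC of size 4.
{6, 7} are all mutually reachable — one SCC of size 2.
{1} is an SCC by itself.
The largest has 4 vertices.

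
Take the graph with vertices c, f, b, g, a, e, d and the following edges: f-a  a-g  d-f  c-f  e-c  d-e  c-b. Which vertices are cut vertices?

a, c, f

Removing a increases the component count from 1 to 2, so a is a cut vertex.
Removing c increases the component count from 1 to 2, so c is a cut vertex.
Removing f increases the component count from 1 to 2, so f is a cut vertex.
By contrast removing e leaves 1 component; it is not a cut vertex. No other vertex is a cut vertex either.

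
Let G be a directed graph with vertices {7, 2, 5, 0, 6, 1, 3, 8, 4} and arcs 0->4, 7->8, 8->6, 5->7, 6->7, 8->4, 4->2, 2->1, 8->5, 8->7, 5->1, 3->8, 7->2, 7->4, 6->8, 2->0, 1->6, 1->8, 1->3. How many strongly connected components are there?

1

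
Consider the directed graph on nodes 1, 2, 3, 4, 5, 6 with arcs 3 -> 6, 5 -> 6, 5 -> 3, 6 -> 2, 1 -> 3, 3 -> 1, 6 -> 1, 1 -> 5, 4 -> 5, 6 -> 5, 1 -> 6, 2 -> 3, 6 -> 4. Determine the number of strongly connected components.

1

{1, 2, 3, 4, 5, 6} are all mutually reachable — one SCC of size 6.
That gives 1 strongly connected component.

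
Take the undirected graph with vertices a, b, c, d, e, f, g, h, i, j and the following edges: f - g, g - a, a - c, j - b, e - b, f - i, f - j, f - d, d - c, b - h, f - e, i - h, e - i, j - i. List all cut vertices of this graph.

Removing f increases the component count from 1 to 2, so f is a cut vertex.
By contrast removing c leaves 1 component; it is not a cut vertex. No other vertex is a cut vertex either.

f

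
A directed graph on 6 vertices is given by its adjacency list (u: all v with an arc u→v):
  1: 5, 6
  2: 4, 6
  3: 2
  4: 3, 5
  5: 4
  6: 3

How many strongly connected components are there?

{2, 3, 4, 5, 6} are all mutually reachable — one SCC of size 5.
{1} is an SCC by itself.
That gives 2 strongly connected components.

2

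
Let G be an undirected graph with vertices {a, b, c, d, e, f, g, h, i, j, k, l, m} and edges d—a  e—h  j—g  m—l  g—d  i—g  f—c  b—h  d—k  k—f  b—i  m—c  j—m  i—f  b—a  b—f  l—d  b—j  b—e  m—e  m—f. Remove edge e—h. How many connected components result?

1

e and h are still connected via e-b-h, so the component count stays at 1.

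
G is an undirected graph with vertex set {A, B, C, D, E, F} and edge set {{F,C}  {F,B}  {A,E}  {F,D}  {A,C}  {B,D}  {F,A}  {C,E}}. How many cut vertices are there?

Removing F increases the component count from 1 to 2, so F is a cut vertex.
By contrast removing D leaves 1 component; it is not a cut vertex. No other vertex is a cut vertex either.

1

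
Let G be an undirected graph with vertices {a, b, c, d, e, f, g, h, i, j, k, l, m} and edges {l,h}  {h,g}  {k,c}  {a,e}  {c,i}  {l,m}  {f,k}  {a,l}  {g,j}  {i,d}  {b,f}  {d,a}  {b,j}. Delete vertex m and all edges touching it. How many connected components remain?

With m gone, the remaining components are: {a, b, c, d, e, f, g, h, i, j, k, l}.
That is 1 component.

1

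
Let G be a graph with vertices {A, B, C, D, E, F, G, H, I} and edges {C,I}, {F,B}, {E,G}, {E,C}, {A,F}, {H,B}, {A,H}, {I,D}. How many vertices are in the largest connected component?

Starting from A we can reach A, B, F, H. That is one component of size 4.
Starting from C we can reach C, D, E, G, I. That is one component of size 5.
The largest has 5 vertices.

5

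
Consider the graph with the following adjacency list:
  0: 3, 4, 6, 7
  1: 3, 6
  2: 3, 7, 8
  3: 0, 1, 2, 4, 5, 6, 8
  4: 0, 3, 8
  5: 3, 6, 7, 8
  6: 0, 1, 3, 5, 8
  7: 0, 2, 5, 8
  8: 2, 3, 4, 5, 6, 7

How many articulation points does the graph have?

Removing 1, for instance, still leaves 1 component. No single vertex removal increases the component count — the graph has no articulation points.

0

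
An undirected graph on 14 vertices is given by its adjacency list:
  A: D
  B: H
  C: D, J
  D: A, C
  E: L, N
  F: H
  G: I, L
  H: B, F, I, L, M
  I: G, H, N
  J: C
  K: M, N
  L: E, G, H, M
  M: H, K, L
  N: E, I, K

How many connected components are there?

Starting from A we can reach A, C, D, J. That is one component of size 4.
Starting from B we can reach B, E, F, G, H, I, K, L, M, N. That is one component of size 10.
Total: 2 components.

2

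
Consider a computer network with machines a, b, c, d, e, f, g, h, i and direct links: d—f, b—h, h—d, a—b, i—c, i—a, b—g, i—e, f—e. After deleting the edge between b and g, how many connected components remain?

2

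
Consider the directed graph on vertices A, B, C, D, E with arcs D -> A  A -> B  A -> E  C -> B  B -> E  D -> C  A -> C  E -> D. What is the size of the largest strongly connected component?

5

{A, B, C, D, E} are all mutually reachable — one SCC of size 5.
The largest has 5 vertices.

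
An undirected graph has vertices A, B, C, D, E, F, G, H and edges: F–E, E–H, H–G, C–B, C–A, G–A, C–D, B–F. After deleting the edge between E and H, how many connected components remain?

1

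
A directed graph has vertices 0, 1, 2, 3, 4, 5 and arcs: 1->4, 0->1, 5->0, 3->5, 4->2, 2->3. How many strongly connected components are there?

{0, 1, 2, 3, 4, 5} are all mutually reachable — one SCC of size 6.
That gives 1 strongly connected component.

1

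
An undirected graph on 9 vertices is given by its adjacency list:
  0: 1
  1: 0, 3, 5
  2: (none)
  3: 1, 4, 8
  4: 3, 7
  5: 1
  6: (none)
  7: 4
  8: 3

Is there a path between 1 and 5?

From 1 we can reach 0, 1, 3, 4, 5, 7, 8, which includes 5.

Yes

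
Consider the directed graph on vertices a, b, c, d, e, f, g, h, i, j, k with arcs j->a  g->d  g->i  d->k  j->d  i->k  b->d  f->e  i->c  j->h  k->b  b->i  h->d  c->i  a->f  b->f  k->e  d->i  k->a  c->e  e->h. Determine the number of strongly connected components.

{a, b, c, d, e, f, h, i, k} are all mutually reachable — one SCC of size 9.
{j} is an SCC by itself.
{g} is an SCC by itself.
That gives 3 strongly connected components.

3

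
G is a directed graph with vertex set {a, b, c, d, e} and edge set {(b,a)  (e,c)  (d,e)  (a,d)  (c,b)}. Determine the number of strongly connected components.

1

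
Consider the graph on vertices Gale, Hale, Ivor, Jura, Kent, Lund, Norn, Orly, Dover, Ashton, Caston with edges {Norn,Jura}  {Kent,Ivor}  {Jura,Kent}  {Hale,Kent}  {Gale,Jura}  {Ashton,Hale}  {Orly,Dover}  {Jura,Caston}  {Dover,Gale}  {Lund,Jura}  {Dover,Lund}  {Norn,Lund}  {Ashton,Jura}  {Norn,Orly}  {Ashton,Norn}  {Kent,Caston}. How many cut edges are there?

The edges on the cycle Norn-Orly-Dover-Gale-Jura-Norn are not bridges since each lies on that cycle.
But removing Ivor–Kent disconnects Ivor from Kent — this is a bridge.

1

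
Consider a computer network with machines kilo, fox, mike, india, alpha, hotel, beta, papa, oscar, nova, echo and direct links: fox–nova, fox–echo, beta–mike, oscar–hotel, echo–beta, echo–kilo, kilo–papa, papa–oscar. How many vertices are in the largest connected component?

9

india is isolated — a component by itself.
alpha is isolated — a component by itself.
Starting from fox we can reach fox, beta, echo, kilo, mike, nova, papa, hotel, oscar. That is one component of size 9.
The largest has 9 vertices.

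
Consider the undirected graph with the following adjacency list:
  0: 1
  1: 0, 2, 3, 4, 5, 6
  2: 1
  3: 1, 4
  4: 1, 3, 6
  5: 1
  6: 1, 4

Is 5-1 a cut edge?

Removing 5-1 leaves no path between 5 and 1: the component count goes from 1 to 2. So it is a bridge.

Yes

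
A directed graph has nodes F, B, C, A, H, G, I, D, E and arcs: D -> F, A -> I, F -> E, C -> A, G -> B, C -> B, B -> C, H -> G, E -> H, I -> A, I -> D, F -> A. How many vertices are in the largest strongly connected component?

{A, B, C, D, E, F, G, H, I} are all mutually reachable — one SCC of size 9.
The largest has 9 vertices.

9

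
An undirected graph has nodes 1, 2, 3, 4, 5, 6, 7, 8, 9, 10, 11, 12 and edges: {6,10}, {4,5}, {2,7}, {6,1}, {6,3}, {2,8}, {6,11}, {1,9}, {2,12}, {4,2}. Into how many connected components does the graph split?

2

Starting from 2 we can reach 2, 4, 5, 7, 8, 12. That is one component of size 6.
Starting from 1 we can reach 1, 3, 6, 9, 10, 11. That is one component of size 6.
Total: 2 components.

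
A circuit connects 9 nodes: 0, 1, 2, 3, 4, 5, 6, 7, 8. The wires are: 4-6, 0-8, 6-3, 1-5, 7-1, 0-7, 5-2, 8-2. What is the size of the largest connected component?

6

Starting from 3 we can reach 3, 4, 6. That is one component of size 3.
Starting from 0 we can reach 0, 1, 2, 5, 7, 8. That is one component of size 6.
The largest has 6 vertices.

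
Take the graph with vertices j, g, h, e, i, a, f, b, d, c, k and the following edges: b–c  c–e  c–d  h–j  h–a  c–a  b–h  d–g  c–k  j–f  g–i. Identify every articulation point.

c, d, g, h, j

Removing c increases the component count from 1 to 4, so c is a cut vertex.
Removing d increases the component count from 1 to 2, so d is a cut vertex.
Removing g increases the component count from 1 to 2, so g is a cut vertex.
Likewise h, j are cut vertices.
By contrast removing k leaves 1 component; it is not a cut vertex. No other vertex is a cut vertex either.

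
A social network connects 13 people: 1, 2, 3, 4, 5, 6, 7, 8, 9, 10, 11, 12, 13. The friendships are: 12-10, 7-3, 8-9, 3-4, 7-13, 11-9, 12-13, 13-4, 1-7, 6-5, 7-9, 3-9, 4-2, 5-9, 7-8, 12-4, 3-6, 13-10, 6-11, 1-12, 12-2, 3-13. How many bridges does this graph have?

0

The edges on the cycle 12-4-2-12 are not bridges since each lies on that cycle.
Every edge lies on some cycle, so there are no bridges.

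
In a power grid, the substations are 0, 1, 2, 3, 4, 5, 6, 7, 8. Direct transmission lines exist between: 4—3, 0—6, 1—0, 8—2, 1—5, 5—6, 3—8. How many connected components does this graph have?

3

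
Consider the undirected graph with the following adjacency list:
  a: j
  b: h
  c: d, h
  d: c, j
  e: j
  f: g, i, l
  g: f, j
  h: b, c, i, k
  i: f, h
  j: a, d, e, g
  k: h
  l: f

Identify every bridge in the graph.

The edges on the cycle j-g-f-i-h-c-d-j are not bridges since each lies on that cycle.
But removing j-e disconnects j from e; removing j-a disconnects j from a; removing b-h disconnects b from h; removing f-l disconnects f from l — these are bridges.
In total 5 edges are bridges.

a-j, b-h, e-j, f-l, h-k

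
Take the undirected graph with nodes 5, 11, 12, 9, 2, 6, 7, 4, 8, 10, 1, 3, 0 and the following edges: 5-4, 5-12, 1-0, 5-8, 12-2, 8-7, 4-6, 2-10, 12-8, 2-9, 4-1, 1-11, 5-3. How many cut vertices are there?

6

Removing 1 increases the component count from 1 to 3, so 1 is a cut vertex.
Removing 2 increases the component count from 1 to 3, so 2 is a cut vertex.
Removing 4 increases the component count from 1 to 3, so 4 is a cut vertex.
Likewise 5, 8, 12 are cut vertices.
By contrast removing 10 leaves 1 component; it is not a cut vertex. No other vertex is a cut vertex either.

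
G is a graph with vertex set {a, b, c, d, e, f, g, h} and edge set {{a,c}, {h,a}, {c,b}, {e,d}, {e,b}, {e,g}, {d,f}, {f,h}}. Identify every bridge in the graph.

The edges on the cycle e-d-f-h-a-c-b-e are not bridges since each lies on that cycle.
But removing e-g disconnects e from g — this is a bridge.

e-g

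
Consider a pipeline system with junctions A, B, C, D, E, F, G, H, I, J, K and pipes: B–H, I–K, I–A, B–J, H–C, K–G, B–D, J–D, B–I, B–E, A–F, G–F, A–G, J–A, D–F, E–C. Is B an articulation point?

Yes

Deleting B raises the number of components from 1 to 2, so B is a cut vertex.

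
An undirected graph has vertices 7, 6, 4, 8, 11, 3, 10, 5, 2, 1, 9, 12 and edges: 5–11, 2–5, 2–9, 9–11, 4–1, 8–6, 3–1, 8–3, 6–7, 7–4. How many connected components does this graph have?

4

10 is isolated — a component by itself.
12 is isolated — a component by itself.
Starting from 2 we can reach 2, 5, 9, 11. That is one component of size 4.
Starting from 1 we can reach 1, 3, 4, 6, 7, 8. That is one component of size 6.
Total: 4 components.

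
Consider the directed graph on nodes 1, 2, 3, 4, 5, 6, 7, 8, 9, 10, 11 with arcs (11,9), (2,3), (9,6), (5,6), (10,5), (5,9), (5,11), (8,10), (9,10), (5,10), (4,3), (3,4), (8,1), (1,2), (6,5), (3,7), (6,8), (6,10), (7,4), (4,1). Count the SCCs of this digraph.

2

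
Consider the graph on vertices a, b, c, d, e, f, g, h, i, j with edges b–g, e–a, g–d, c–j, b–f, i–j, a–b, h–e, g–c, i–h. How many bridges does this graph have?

2

The edges on the cycle i-h-e-a-b-g-c-j-i are not bridges since each lies on that cycle.
But removing f–b disconnects f from b; removing d–g disconnects d from g — these are bridges.
That makes 2 bridges.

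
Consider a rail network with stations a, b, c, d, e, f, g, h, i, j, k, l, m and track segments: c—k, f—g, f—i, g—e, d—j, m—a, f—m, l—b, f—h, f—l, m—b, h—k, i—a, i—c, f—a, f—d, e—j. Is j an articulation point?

Deleting j leaves 1 component (was 1) (its neighbors d, e remain connected to each other), so j is not a cut vertex.

No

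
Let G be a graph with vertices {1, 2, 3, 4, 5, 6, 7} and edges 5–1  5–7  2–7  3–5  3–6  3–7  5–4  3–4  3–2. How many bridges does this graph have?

2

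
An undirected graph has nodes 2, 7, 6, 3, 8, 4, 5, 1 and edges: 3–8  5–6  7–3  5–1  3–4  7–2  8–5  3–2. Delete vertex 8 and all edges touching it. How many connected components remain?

With 8 gone, the remaining components are: {1, 5, 6}; {2, 3, 4, 7}.
That is 2 components.

2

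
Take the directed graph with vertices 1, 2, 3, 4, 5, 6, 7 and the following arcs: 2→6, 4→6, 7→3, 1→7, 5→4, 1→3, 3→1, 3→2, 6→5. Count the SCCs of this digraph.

3

{4, 5, 6} are all mutually reachable — one SCC of size 3.
{1, 3, 7} are all mutually reachable — one SCC of size 3.
{2} is an SCC by itself.
That gives 3 strongly connected components.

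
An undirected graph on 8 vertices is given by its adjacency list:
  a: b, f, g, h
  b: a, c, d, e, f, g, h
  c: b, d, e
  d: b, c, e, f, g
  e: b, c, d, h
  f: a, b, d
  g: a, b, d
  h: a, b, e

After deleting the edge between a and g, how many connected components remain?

1

a and g are still connected via a-b-g, so the component count stays at 1.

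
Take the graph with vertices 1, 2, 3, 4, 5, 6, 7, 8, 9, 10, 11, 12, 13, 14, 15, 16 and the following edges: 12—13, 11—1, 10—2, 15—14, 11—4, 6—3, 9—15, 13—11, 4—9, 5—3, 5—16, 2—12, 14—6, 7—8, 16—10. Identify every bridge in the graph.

1-11, 7-8

The edges on the cycle 5-16-10-2-12-13-11-4-9-15-14-6-3-5 are not bridges since each lies on that cycle.
But removing 1—11 disconnects 1 from 11; removing 7—8 disconnects 7 from 8 — these are bridges.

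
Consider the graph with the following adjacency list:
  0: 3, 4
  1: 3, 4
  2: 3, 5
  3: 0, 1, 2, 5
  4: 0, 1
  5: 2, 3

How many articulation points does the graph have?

1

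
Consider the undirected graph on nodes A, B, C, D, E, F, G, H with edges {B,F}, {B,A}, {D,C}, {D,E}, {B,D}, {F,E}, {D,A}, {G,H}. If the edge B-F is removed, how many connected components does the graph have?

B and F are still connected via B-D-E-F, so the component count stays at 2.

2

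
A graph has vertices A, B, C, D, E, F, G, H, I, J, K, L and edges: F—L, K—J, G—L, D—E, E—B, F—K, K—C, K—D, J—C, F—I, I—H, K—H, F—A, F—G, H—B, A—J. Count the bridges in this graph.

0

The edges on the cycle F-G-L-F are not bridges since each lies on that cycle.
Every edge lies on some cycle, so there are no bridges.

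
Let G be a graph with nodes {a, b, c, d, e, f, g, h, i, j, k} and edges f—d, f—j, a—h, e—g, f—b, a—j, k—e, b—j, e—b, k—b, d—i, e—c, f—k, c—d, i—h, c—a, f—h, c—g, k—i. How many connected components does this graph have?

1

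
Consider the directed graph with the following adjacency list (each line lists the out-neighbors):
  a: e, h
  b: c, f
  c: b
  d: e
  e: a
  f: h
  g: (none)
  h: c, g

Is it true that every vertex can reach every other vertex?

There is no directed path from g to f, so the graph is not strongly connected.

No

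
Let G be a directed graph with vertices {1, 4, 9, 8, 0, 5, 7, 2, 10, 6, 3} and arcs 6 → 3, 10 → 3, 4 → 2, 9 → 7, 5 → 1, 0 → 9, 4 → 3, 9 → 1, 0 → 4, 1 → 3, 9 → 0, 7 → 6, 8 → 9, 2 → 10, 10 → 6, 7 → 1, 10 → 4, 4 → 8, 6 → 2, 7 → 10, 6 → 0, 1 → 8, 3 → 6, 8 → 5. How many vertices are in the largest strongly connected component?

{0, 1, 2, 3, 4, 5, 6, 7, 8, 9, 10} are all mutually reachable — one SCC of size 11.
The largest has 11 vertices.

11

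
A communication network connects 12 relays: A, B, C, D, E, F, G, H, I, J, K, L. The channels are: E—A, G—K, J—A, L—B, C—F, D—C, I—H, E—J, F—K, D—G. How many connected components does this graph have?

4

Starting from H we can reach H, I. That is one component of size 2.
Starting from B we can reach B, L. That is one component of size 2.
Starting from A we can reach A, E, J. That is one component of size 3.
Starting from C we can reach C, D, F, G, K. That is one component of size 5.
Total: 4 components.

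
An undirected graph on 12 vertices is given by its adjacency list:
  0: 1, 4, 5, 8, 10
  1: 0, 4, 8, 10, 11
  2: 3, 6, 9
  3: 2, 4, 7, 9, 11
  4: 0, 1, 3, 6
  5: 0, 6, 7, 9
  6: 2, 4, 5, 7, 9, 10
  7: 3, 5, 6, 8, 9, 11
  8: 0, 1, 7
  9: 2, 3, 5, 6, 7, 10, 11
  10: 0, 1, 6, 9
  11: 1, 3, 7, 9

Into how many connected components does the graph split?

1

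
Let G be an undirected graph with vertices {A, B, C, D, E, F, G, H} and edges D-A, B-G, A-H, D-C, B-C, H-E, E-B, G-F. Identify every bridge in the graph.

B-G, F-G

The edges on the cycle D-A-H-E-B-C-D are not bridges since each lies on that cycle.
But removing G-F disconnects G from F; removing B-G disconnects B from G — these are bridges.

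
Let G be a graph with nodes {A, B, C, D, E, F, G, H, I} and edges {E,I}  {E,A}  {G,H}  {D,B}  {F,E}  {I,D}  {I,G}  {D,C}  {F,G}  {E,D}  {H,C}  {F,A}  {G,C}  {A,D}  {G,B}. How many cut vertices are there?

Removing B, for instance, still leaves 1 component. No single vertex removal increases the component count — the graph has no articulation points.

0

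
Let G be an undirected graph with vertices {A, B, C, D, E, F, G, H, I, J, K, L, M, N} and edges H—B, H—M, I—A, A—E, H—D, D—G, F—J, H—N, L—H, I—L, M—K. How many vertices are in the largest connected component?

C is isolated — a component by itself.
Starting from F we can reach F, J. That is one component of size 2.
Starting from A we can reach A, B, D, E, G, H, I, K, L, M, N. That is one component of size 11.
The largest has 11 vertices.

11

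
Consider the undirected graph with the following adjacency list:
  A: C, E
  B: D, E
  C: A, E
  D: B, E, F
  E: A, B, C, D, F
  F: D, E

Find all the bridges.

none

The edges on the cycle E-C-A-E are not bridges since each lies on that cycle.
Every edge lies on some cycle, so there are no bridges.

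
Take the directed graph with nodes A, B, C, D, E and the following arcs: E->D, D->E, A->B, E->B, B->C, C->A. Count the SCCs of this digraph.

2

{A, B, C} are all mutually reachable — one SCC of size 3.
{D, E} are all mutually reachable — one SCC of size 2.
That gives 2 strongly connected components.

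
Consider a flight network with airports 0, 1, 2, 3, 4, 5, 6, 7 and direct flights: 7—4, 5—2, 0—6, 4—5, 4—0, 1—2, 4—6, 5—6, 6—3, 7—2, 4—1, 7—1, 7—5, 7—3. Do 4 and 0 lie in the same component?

Yes

From 4 we can reach 0, 1, 2, 3, 4, 5, 6, 7, which includes 0.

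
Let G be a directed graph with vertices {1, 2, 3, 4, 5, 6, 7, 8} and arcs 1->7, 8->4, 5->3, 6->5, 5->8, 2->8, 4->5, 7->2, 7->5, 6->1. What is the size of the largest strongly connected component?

3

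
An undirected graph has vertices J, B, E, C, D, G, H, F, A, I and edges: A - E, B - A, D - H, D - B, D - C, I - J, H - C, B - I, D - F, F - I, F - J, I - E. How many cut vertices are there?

1

Removing D increases the component count from 2 to 3, so D is a cut vertex.
By contrast removing E leaves 2 components; it is not a cut vertex. No other vertex is a cut vertex either.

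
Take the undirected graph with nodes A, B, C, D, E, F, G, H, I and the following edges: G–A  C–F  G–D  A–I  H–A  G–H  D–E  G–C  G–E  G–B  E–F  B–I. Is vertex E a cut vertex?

No

Deleting E leaves 1 component (was 1) (its neighbors D, F, G remain connected to each other), so E is not a cut vertex.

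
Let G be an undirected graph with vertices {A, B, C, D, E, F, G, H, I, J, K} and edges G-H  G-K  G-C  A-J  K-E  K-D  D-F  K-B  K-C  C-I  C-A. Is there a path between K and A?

Yes

From K we can reach A, B, C, D, E, F, G, H, I, J, K, which includes A.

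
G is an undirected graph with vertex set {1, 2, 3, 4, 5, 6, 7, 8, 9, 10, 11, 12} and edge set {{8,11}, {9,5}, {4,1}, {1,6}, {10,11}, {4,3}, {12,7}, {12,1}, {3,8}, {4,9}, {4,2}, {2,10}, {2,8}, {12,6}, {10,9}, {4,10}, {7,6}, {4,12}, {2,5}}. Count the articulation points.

1

Removing 4 increases the component count from 1 to 2, so 4 is a cut vertex.
By contrast removing 10 leaves 1 component; it is not a cut vertex. No other vertex is a cut vertex either.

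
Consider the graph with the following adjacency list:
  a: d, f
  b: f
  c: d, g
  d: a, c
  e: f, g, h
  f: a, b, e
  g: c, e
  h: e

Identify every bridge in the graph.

The edges on the cycle a-d-c-g-e-f-a are not bridges since each lies on that cycle.
But removing e-h disconnects e from h; removing f-b disconnects f from b — these are bridges.

b-f, e-h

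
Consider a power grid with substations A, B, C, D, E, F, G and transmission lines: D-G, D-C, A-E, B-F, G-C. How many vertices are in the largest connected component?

3

Starting from B we can reach B, F. That is one component of size 2.
Starting from A we can reach A, E. That is one component of size 2.
Starting from C we can reach C, D, G. That is one component of size 3.
The largest has 3 vertices.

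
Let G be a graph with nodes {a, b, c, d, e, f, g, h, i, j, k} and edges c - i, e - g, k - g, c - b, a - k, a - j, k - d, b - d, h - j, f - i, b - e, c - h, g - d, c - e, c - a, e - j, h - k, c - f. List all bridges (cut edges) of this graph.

none

The edges on the cycle c-f-i-c are not bridges since each lies on that cycle.
Every edge lies on some cycle, so there are no bridges.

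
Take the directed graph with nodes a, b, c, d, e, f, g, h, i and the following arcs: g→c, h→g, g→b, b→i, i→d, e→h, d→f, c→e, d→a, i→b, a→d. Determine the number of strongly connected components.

4

{c, e, g, h} are all mutually reachable — one SCC of size 4.
{a, d} are all mutually reachable — one SCC of size 2.
{b, i} are all mutually reachable — one SCC of size 2.
{f} is an SCC by itself.
That gives 4 strongly connected components.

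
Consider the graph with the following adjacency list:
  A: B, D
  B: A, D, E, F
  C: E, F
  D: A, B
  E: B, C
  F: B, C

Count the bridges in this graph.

The edges on the cycle B-D-A-B are not bridges since each lies on that cycle.
Every edge lies on some cycle, so there are no bridges.

0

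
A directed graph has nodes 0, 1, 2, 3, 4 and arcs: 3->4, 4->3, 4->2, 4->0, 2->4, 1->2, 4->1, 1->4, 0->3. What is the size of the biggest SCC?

5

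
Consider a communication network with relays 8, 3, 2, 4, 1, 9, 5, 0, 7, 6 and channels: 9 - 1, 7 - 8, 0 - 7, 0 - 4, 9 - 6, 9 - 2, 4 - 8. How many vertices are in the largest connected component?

4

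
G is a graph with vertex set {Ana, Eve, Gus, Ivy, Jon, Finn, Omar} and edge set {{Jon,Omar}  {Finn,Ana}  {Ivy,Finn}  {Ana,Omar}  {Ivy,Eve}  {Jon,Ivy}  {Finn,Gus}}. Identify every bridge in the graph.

Eve-Ivy, Finn-Gus

The edges on the cycle Jon-Ivy-Finn-Ana-Omar-Jon are not bridges since each lies on that cycle.
But removing Ivy - Eve disconnects Ivy from Eve; removing Finn - Gus disconnects Finn from Gus — these are bridges.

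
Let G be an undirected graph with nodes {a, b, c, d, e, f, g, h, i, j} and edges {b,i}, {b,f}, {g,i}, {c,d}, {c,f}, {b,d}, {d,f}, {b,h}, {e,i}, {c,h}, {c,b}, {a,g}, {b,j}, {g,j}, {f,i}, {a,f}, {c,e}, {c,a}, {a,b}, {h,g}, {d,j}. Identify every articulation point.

none

Removing b, for instance, still leaves 1 component. No single vertex removal increases the component count — the graph has no articulation points.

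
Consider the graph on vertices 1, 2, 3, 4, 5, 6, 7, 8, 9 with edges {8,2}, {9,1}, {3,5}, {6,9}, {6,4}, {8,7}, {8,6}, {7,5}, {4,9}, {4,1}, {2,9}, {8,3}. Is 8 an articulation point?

Deleting 8 raises the number of components from 1 to 2, so 8 is a cut vertex.

Yes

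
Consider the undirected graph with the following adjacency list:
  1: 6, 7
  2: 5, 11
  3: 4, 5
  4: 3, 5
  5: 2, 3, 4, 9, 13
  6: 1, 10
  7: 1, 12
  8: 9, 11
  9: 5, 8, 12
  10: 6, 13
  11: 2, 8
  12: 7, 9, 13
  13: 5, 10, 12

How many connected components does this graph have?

Starting from 1 we can reach 1, 2, 3, 4, 5, 6, 7, 8, 9, 10, 11, 12, 13. That is one component of size 13.
Total: 1 component.

1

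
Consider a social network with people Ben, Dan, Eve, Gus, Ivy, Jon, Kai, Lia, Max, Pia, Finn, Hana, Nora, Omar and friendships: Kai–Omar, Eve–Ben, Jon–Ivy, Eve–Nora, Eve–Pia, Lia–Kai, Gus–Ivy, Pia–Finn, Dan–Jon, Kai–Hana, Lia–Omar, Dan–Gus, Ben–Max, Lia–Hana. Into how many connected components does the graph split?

3

Starting from Dan we can reach Dan, Gus, Ivy, Jon. That is one component of size 4.
Starting from Kai we can reach Kai, Lia, Hana, Omar. That is one component of size 4.
Starting from Ben we can reach Ben, Eve, Max, Pia, Finn, Nora. That is one component of size 6.
Total: 3 components.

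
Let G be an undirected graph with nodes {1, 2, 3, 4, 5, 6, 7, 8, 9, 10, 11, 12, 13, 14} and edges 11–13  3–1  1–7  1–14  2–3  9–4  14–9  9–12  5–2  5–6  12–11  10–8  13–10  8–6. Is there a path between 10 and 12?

Yes

From 10 we can reach 1, 2, 3, 4, 5, 6, 7, 8, 9, 10, 11, 12, 13, 14, which includes 12.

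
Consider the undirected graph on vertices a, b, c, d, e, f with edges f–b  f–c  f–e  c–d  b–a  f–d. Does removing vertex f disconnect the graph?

Yes

Deleting f raises the number of components from 1 to 3, so f is a cut vertex.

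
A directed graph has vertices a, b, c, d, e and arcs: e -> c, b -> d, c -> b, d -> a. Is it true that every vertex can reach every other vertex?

No

There is no directed path from c to e, so the graph is not strongly connected.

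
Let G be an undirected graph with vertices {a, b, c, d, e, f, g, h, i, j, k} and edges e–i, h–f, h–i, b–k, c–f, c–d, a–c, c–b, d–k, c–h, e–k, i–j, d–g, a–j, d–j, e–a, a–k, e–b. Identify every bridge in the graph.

d-g

The edges on the cycle e-a-c-h-i-e are not bridges since each lies on that cycle.
But removing g–d disconnects g from d — this is a bridge.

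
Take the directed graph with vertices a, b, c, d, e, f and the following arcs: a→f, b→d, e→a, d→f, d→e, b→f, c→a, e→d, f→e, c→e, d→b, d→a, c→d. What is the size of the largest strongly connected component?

{a, b, d, e, f} are all mutually reachable — one SCC of size 5.
{c} is an SCC by itself.
The largest has 5 vertices.

5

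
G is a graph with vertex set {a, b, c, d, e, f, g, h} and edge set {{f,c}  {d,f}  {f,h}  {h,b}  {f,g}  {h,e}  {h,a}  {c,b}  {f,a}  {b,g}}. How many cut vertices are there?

Removing f increases the component count from 1 to 2, so f is a cut vertex.
Removing h increases the component count from 1 to 2, so h is a cut vertex.
By contrast removing d leaves 1 component; it is not a cut vertex. No other vertex is a cut vertex either.

2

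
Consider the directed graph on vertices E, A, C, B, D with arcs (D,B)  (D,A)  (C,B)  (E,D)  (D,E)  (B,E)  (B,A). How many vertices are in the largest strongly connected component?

{B, D, E} are all mutually reachable — one SCC of size 3.
{A} is an SCC by itself.
{C} is an SCC by itself.
The largest has 3 vertices.

3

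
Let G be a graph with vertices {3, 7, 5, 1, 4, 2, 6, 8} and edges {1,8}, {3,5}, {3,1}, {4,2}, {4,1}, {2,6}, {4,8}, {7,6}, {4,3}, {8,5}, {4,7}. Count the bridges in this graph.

The edges on the cycle 4-3-5-8-4 are not bridges since each lies on that cycle.
Every edge lies on some cycle, so there are no bridges.

0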